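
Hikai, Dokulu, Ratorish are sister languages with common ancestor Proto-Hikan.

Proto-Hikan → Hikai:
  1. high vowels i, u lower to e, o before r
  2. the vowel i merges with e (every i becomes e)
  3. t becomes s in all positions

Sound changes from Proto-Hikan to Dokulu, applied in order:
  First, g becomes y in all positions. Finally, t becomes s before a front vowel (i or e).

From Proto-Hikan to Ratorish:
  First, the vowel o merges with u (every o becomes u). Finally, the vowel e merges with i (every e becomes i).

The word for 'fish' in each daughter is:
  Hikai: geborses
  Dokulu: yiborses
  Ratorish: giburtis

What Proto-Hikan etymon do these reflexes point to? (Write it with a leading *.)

*gibortes

Position 1: Hikai has g, Dokulu has y, Ratorish has g. Hikai preserves g here (none of its changes turn any other segment into g), so the proto-segment is *g.
Position 7: Hikai has e, Dokulu has e, Ratorish has i. Dokulu preserves e here (none of its changes turn any other segment into e), so the proto-segment is *e.
This points to *gibortes. Verify forward in each daughter:
Hikai: *gibortes > gebortes > geborses  (by vowel merger, unconditioned shift)
Dokulu: start from *gibortes.
  rule 1 (unconditioned shift): gibortes → yibortes
  rule 2 (palatalisation): yibortes → yiborses
  ⇒ Dokulu yiborses
Ratorish: *gibortes
  gibortes → giburtes   [vowel merger]
  giburtes → giburtis   [vowel merger]
  giving Ratorish giburtis.
*gibortes is the unique common source.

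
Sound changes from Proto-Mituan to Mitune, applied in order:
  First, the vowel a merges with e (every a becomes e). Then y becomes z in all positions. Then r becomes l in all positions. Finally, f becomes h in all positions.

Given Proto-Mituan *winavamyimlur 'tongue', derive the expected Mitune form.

winevemzimlul

Mitune: *winavamyimlur > winevemyimlur > winevemzimlur > winevemzimlul  (by vowel merger, unconditioned shift, unconditioned shift)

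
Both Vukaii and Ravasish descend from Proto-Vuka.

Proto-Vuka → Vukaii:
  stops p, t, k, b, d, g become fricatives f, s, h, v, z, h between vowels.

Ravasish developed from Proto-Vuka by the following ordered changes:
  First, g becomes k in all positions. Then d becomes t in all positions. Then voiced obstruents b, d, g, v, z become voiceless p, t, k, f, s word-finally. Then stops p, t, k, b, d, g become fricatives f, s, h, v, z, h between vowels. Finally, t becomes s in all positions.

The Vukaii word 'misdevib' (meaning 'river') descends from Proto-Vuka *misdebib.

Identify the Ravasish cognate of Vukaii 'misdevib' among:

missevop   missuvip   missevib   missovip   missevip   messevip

missevip

Ravasish: start from *misdebib.
  rule 1: no change — misdebib
  rule 2 (unconditioned shift): misdebib → mistebib
  rule 3 (final devoicing): mistebib → mistebip
  rule 4 (intervocalic lenition): mistebip → mistevip
  rule 5 (unconditioned shift): mistevip → missevip
  ⇒ Ravasish missevip
Among the options, 'missevip' alone shows every Ravasish change applied in order.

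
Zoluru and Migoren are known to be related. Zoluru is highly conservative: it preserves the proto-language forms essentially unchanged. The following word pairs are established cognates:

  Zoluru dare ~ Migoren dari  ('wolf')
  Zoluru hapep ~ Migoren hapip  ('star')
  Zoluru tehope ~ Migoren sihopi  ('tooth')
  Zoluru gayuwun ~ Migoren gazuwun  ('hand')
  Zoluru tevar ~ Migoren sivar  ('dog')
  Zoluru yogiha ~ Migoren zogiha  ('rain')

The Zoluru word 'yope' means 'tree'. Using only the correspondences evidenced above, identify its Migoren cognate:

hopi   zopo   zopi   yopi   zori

yogiha ~ zogiha — Zoluru y corresponds to Migoren z word-initially before a back vowel.
dare ~ dari, tehope ~ sihopi — Zoluru e corresponds to Migoren i word-finally.
Applying these to Zoluru 'yope':
  yope → zope   (y→z word-initially before a back vowel)
  zope → zopi   (e→i word-finally)
So the Migoren cognate is 'zopi'.

zopi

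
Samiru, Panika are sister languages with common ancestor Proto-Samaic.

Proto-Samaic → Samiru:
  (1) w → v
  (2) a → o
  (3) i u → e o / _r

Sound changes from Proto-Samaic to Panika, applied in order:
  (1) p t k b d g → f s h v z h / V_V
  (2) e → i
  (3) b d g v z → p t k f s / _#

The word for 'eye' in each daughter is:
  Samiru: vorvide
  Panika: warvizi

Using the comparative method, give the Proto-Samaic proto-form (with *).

Position 7: Samiru has e, Panika has i. Taking the neighbouring segments as reconstructed: Samiru e can only go back to *e; Panika i could go back to *e or *i — the one source consistent with every daughter is *e.
Position 2: Samiru has o, Panika has a. Panika preserves a here (none of its changes turn any other segment into a), so the proto-segment is *a.
Position 1: Samiru has v, Panika has w. Panika preserves w here (none of its changes turn any other segment into w), so the proto-segment is *w.
Verify the candidate proto-form against each daughter:
Samiru: start from *warvide.
  rule 1 (unconditioned shift): warvide → varvide
  rule 2 (vowel merger): varvide → vorvide
  rule 3: no change — vorvide
  ⇒ Samiru vorvide
Panika: *warvide
  warvide → warvize   [intervocalic lenition]
  warvize → warvizi   [vowel merger]
  warvizi (rule 3 does not apply)
  giving Panika warvizi.
*warvide is the unique common source.

*warvide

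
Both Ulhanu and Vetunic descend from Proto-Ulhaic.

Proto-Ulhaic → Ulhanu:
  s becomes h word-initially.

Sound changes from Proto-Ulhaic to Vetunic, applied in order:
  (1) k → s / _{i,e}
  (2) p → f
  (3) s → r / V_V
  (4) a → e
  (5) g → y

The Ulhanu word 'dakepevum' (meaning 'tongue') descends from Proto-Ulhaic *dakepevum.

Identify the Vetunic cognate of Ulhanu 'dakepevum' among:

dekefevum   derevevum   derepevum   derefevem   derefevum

Vetunic: *dakepevum > dasepevum > dasefevum > darefevum > derefevum  (by palatalisation, unconditioned shift, rhotacism, vowel merger)
Among the options, 'derefevum' alone shows every Vetunic change applied in order.

derefevum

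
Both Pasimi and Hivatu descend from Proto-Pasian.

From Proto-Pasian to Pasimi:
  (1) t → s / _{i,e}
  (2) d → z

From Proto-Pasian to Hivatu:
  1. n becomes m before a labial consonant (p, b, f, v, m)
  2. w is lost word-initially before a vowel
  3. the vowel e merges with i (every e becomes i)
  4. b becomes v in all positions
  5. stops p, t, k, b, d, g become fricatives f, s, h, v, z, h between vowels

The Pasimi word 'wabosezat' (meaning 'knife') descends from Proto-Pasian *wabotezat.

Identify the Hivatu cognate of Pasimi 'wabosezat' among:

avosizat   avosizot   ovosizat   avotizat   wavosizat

avosizat

Hivatu: start from *wabotezat.
  rule 1: no change — wabotezat
  rule 2 (glide loss): wabotezat → abotezat
  rule 3 (vowel merger): abotezat → abotizat
  rule 4 (unconditioned shift): abotizat → avotizat
  rule 5 (intervocalic lenition): avotizat → avosizat
  ⇒ Hivatu avosizat
Only 'avosizat' matches the regular Hivatu development of *wabotezat.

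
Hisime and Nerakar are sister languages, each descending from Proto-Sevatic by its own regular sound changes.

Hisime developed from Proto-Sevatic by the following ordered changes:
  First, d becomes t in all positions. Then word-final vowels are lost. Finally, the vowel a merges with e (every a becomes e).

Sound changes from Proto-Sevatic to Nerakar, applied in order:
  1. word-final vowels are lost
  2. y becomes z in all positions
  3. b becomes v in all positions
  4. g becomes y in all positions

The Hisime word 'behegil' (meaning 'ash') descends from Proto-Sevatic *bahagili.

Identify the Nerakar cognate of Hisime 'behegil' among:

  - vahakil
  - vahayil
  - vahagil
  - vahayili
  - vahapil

Nerakar: *bahagili
  bahagili → bahagil   [apocope]
  bahagil (rule 2 does not apply)
  bahagil → vahagil   [unconditioned shift]
  vahagil → vahayil   [unconditioned shift]
  giving Nerakar vahayil.
Only 'vahayil' matches the regular Nerakar development of *bahagili.

vahayil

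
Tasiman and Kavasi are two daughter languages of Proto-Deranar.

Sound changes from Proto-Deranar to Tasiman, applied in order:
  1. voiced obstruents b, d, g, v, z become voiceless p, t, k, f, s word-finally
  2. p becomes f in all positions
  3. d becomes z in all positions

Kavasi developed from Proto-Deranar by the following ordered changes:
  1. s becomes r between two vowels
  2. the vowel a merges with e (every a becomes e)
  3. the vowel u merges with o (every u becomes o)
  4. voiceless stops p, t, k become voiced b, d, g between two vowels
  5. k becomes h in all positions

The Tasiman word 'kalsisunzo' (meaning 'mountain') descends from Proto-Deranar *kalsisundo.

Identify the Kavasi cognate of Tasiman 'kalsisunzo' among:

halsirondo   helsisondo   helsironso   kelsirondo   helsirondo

Kavasi: start from *kalsisundo.
  rule 1 (rhotacism): kalsisundo → kalsirundo
  rule 2 (vowel merger): kalsirundo → kelsirundo
  rule 3 (vowel merger): kelsirundo → kelsirondo
  rule 4: no change — kelsirondo
  rule 5 (unconditioned shift): kelsirondo → helsirondo
  ⇒ Kavasi helsirondo
Only 'helsirondo' matches the regular Kavasi development of *kalsisundo.

helsirondo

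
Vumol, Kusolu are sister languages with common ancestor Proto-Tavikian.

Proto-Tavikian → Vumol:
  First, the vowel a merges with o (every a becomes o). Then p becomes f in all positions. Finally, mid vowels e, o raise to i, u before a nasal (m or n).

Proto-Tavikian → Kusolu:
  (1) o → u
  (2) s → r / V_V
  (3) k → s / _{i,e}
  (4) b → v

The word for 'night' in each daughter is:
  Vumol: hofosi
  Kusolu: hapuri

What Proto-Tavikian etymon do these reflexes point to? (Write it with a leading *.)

*haposi

Position 2: Vumol has o, Kusolu has a. Kusolu preserves a here (none of its changes turn any other segment into a), so the proto-segment is *a.
Position 3: Vumol has f, Kusolu has p. Kusolu preserves p here (none of its changes turn any other segment into p), so the proto-segment is *p.
Position 5: Vumol has s, Kusolu has r. Vumol preserves s here (none of its changes turn any other segment into s), so the proto-segment is *s.
Verify the candidate proto-form against each daughter:
Vumol: *haposi > hoposi > hofosi  (by vowel merger, unconditioned shift)
Kusolu: start from *haposi.
  rule 1 (vowel merger): haposi → hapusi
  rule 2 (rhotacism): hapusi → hapuri
  rule 3: no change — hapuri
  rule 4: no change — hapuri
  ⇒ Kusolu hapuri
No other proto-form is consistent with every reflex, so the reconstruction is *haposi.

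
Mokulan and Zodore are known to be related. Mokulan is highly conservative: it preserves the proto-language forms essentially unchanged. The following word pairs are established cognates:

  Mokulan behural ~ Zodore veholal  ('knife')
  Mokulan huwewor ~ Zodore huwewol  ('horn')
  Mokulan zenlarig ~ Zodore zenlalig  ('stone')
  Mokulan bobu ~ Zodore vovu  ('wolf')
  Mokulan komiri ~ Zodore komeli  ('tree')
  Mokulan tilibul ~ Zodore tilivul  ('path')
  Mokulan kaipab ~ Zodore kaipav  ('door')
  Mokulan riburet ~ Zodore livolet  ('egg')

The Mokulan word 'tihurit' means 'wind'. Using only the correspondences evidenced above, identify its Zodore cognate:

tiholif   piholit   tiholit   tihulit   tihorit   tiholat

behural ~ veholal, riburet ~ livolet — Mokulan u corresponds to Zodore o after a consonant, before r.
zenlarig ~ zenlalig, komiri ~ komeli — Mokulan r corresponds to Zodore l between vowels (before a front vowel).
Applying these to Mokulan 'tihurit':
  tihurit → tihorit   (u→o after a consonant, before r)
  tihorit → tiholit   (r→l between vowels (before a front vowel))
So the Zodore cognate is 'tiholit'.

tiholit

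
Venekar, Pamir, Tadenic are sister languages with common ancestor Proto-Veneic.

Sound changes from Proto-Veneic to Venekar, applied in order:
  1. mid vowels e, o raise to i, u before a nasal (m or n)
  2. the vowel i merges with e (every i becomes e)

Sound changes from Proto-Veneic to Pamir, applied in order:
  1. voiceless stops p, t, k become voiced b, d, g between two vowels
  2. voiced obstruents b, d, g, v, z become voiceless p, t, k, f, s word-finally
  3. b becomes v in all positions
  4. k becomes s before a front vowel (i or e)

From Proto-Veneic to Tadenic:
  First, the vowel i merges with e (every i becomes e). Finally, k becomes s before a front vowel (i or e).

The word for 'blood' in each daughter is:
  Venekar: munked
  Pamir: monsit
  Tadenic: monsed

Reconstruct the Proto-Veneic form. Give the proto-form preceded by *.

Position 6: Venekar has d, Pamir has t, Tadenic has d. Venekar preserves d here (none of its changes turn any other segment into d), so the proto-segment is *d.
Position 4: Venekar has k, Pamir has s, Tadenic has s. Venekar preserves k here (none of its changes turn any other segment into k), so the proto-segment is *k.
Position 2: Venekar has u, Pamir has o, Tadenic has o. Pamir preserves o here (none of its changes turn any other segment into o), so the proto-segment is *o.
This points to *monkid. Verify forward in each daughter:
Venekar: *monkid > munkid > munked  (by pre-nasal raising, vowel merger)
Pamir: *monkid
  monkid (rule 1 does not apply)
  monkid → monkit   [final devoicing]
  monkit (rule 3 does not apply)
  monkit → monsit   [palatalisation]
  giving Pamir monsit.
Tadenic: start from *monkid.
  rule 1 (vowel merger): monkid → monked
  rule 2 (palatalisation): monked → monsed
  ⇒ Tadenic monsed
No other proto-form is consistent with every reflex, so the reconstruction is *monkid.

*monkid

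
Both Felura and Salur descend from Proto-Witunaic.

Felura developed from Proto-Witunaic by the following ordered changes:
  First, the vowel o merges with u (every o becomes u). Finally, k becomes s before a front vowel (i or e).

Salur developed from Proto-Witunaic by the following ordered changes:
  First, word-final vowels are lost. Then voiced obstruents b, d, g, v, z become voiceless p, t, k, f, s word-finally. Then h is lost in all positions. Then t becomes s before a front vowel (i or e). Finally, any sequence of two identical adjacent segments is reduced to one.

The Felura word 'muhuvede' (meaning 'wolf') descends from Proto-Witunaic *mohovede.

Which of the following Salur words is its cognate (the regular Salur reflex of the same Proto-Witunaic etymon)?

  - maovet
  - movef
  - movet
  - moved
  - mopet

Salur: start from *mohovede.
  rule 1 (apocope): mohovede → mohoved
  rule 2 (final devoicing): mohoved → mohovet
  rule 3 (h-loss): mohovet → moovet
  rule 4: no change — moovet
  rule 5 (degemination): moovet → movet
  ⇒ Salur movet
Among the options, 'movet' alone shows every Salur change applied in order.

movet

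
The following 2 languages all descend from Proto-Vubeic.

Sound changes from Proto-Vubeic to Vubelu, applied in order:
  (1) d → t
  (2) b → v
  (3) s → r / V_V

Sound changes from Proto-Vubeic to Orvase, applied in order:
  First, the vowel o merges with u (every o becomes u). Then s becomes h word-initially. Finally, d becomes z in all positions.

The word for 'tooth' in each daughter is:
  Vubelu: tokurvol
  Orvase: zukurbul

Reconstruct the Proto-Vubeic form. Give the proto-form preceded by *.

Position 7: Vubelu has o, Orvase has u. Vubelu preserves o here (none of its changes turn any other segment into o), so the proto-segment is *o.
Position 1: Vubelu has t, Orvase has z. Taking the neighbouring segments as reconstructed: Vubelu t could go back to *t or *d; Orvase z could go back to *d or *z — the one source consistent with every daughter is *d.
Continuing position by position gives *dokurbol; check it forward:
Vubelu: *dokurbol > tokurbol > tokurvol  (by unconditioned shift, unconditioned shift)
Orvase: *dokurbol
  dokurbol → dukurbul   [vowel merger]
  dukurbul (rule 2 does not apply)
  dukurbul → zukurbul   [unconditioned shift]
  giving Orvase zukurbul.
*dokurbol is the unique common source.

*dokurbol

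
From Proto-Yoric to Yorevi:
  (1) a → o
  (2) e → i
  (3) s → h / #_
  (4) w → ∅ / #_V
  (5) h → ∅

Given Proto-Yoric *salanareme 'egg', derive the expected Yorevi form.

Yorevi: *salanareme
  salanareme → solonoreme   [vowel merger]
  solonoreme → solonorimi   [vowel merger]
  solonorimi → holonorimi   [debuccalisation]
  holonorimi (rule 4 does not apply)
  holonorimi → olonorimi   [h-loss]
  giving Yorevi olonorimi.

olonorimi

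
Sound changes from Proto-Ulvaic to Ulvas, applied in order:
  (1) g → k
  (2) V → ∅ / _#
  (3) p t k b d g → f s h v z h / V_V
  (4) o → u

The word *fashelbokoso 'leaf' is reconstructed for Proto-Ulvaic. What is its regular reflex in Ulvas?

fashelbuhus

Ulvas: *fashelbokoso
  fashelbokoso (rule 1 does not apply)
  fashelbokoso → fashelbokos   [apocope]
  fashelbokos → fashelbohos   [intervocalic lenition]
  fashelbohos → fashelbuhus   [vowel merger]
  giving Ulvas fashelbuhus.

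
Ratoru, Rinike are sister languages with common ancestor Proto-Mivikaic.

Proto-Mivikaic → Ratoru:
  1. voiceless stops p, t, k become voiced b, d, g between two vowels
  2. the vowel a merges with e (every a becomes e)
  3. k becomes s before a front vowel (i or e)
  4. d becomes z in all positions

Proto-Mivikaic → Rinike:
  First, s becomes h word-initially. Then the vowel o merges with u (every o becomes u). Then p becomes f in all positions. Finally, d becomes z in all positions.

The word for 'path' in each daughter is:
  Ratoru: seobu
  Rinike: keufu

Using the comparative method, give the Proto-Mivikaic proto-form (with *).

*keopu

Position 1: Ratoru has s, Rinike has k. Rinike preserves k here (none of its changes turn any other segment into k), so the proto-segment is *k.
Position 3: Ratoru has o, Rinike has u. Ratoru preserves o here (none of its changes turn any other segment into o), so the proto-segment is *o.
Verify the candidate proto-form against each daughter:
Ratoru: *keopu > keobu > seobu  (by intervocalic voicing, palatalisation)
Rinike: *keopu > keupu > keufu  (by vowel merger, unconditioned shift)
No other proto-form is consistent with every reflex, so the reconstruction is *keopu.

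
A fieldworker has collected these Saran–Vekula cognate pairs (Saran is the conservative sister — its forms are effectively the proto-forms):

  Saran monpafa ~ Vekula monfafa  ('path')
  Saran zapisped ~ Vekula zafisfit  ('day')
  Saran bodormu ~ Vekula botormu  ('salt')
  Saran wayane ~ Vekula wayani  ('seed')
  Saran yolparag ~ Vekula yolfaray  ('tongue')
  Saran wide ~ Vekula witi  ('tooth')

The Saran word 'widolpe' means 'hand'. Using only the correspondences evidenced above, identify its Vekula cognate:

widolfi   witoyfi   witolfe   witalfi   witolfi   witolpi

bodormu ~ botormu — Saran d corresponds to Vekula t between vowels (before a back vowel).
zapisped ~ zafisfit — Saran p corresponds to Vekula f after a consonant, before a front vowel.
wayane ~ wayani, wide ~ witi — Saran e corresponds to Vekula i word-finally.
Applying these to Saran 'widolpe':
  widolpe → witolpe   (d→t between vowels (before a back vowel))
  witolpe → witolfe   (p→f after a consonant, before a front vowel)
  witolfe → witolfi   (e→i word-finally)
So the Vekula cognate is 'witolfi'.

witolfi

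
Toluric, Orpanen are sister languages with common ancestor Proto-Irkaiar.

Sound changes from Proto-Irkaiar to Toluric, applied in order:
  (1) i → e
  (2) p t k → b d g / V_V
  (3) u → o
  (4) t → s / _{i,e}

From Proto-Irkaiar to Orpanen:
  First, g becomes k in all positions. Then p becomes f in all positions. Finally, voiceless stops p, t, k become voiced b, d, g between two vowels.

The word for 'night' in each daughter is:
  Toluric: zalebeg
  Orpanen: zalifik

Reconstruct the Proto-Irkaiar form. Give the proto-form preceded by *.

Position 6: Toluric has e, Orpanen has i. Orpanen preserves i here (none of its changes turn any other segment into i), so the proto-segment is *i.
Position 5: Toluric has b, Orpanen has f. Taking the neighbouring segments as reconstructed: Toluric b could go back to *p or *b; Orpanen f could go back to *p or *f — the one source consistent with every daughter is *p.
This points to *zalipig. Verify forward in each daughter:
Toluric: start from *zalipig.
  rule 1 (vowel merger): zalipig → zalepeg
  rule 2 (intervocalic voicing): zalepeg → zalebeg
  rule 3: no change — zalebeg
  rule 4: no change — zalebeg
  ⇒ Toluric zalebeg
Orpanen: *zalipig
  zalipig → zalipik   [unconditioned shift]
  zalipik → zalifik   [unconditioned shift]
  zalifik (rule 3 does not apply)
  giving Orpanen zalifik.
Only *zalipig yields all of Toluric zalebeg, Orpanen zalifik.

*zalipig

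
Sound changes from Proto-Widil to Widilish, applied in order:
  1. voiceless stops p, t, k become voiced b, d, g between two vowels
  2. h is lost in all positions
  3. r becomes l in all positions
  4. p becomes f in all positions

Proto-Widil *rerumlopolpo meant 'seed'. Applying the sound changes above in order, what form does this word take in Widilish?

lelumlobolfo

Widilish: start from *rerumlopolpo.
  rule 1 (intervocalic voicing): rerumlopolpo → rerumlobolpo
  rule 2: no change — rerumlobolpo
  rule 3 (unconditioned shift): rerumlobolpo → lelumlobolpo
  rule 4 (unconditioned shift): lelumlobolpo → lelumlobolfo
  ⇒ Widilish lelumlobolfo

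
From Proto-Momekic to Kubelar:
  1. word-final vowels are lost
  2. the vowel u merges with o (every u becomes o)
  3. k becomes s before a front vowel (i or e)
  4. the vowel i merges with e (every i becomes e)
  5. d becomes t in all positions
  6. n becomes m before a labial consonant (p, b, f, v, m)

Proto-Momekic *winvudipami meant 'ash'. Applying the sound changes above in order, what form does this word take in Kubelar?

wemvotepam

Kubelar: *winvudipami > winvudipam > winvodipam > wenvodepam > wenvotepam > wemvotepam  (by apocope, vowel merger, vowel merger, unconditioned shift, nasal place assimilation)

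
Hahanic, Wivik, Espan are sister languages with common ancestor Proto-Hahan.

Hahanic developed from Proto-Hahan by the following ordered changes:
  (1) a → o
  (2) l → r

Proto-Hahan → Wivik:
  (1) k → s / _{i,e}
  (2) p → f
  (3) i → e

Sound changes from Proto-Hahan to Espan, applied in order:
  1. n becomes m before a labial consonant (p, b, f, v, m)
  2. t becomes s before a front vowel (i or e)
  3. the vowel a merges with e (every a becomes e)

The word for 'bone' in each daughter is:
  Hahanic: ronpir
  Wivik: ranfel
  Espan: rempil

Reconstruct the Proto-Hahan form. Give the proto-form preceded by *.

Position 6: Hahanic has r, Wivik has l, Espan has l. Wivik preserves l here (none of its changes turn any other segment into l), so the proto-segment is *l.
Position 5: Hahanic has i, Wivik has e, Espan has i. Hahanic preserves i here (none of its changes turn any other segment into i), so the proto-segment is *i.
Position 4: Hahanic has p, Wivik has f, Espan has p. Hahanic preserves p here (none of its changes turn any other segment into p), so the proto-segment is *p.
Continuing position by position gives *ranpil; check it forward:
Hahanic: *ranpil > ronpil > ronpir  (by vowel merger, unconditioned shift)
Wivik: *ranpil > ranfil > ranfel  (by unconditioned shift, vowel merger)
Espan: *ranpil
  ranpil → rampil   [nasal place assimilation]
  rampil (rule 2 does not apply)
  rampil → rempil   [vowel merger]
  giving Espan rempil.
No other proto-form is consistent with every reflex, so the reconstruction is *ranpil.

*ranpil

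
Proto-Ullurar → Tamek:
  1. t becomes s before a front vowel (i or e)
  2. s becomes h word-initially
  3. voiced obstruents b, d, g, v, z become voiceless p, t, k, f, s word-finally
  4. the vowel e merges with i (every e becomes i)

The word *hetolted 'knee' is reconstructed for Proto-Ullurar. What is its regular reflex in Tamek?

hitolsit

Tamek: start from *hetolted.
  rule 1 (palatalisation): hetolted → hetolsed
  rule 2: no change — hetolsed
  rule 3 (final devoicing): hetolsed → hetolset
  rule 4 (vowel merger): hetolset → hitolsit
  ⇒ Tamek hitolsit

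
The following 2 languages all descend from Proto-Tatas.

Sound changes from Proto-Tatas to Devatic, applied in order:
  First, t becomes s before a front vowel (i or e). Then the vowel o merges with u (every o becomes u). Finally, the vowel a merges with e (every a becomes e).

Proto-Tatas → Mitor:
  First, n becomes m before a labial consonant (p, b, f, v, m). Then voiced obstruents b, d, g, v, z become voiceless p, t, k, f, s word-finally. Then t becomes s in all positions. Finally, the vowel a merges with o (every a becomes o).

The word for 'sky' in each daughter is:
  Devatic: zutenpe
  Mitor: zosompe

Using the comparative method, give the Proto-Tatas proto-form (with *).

Position 2: Devatic has u, Mitor has o. Taking the neighbouring segments as reconstructed: Devatic u could go back to *o or *u; Mitor o could go back to *a or *o — the one source consistent with every daughter is *o.
Position 3: Devatic has t, Mitor has s. Devatic preserves t here (none of its changes turn any other segment into t), so the proto-segment is *t.
Position 4: Devatic has e, Mitor has o. Taking the neighbouring segments as reconstructed: Devatic e can only go back to *a; Mitor o could go back to *a or *o — the one source consistent with every daughter is *a.
This points to *zotanpe. Verify forward in each daughter:
Devatic: *zotanpe
  zotanpe (rule 1 does not apply)
  zotanpe → zutanpe   [vowel merger]
  zutanpe → zutenpe   [vowel merger]
  giving Devatic zutenpe.
Mitor: *zotanpe
  zotanpe → zotampe   [nasal place assimilation]
  zotampe (rule 2 does not apply)
  zotampe → zosampe   [unconditioned shift]
  zosampe → zosompe   [vowel merger]
  giving Mitor zosompe.
Only *zotanpe yields all of Devatic zutenpe, Mitor zosompe.

*zotanpe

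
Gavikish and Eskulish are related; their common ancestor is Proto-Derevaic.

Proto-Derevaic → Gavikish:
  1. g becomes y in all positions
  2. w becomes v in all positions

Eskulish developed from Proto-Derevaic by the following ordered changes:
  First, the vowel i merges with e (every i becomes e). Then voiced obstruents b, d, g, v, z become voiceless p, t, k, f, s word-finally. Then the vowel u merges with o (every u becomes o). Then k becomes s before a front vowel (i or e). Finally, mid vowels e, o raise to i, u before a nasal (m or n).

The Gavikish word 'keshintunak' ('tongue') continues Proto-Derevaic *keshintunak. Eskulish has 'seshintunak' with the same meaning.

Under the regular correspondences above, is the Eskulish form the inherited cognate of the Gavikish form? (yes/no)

yes

Derive the expected Eskulish reflex of *keshintunak:
Eskulish: start from *keshintunak.
  rule 1 (vowel merger): keshintunak → keshentunak
  rule 2: no change — keshentunak
  rule 3 (vowel merger): keshentunak → keshentonak
  rule 4 (palatalisation): keshentonak → seshentonak
  rule 5 (pre-nasal raising): seshentonak → seshintunak
  ⇒ Eskulish seshintunak
Eskulish 'seshintunak' matches the regular reflex exactly, so the pair is cognate.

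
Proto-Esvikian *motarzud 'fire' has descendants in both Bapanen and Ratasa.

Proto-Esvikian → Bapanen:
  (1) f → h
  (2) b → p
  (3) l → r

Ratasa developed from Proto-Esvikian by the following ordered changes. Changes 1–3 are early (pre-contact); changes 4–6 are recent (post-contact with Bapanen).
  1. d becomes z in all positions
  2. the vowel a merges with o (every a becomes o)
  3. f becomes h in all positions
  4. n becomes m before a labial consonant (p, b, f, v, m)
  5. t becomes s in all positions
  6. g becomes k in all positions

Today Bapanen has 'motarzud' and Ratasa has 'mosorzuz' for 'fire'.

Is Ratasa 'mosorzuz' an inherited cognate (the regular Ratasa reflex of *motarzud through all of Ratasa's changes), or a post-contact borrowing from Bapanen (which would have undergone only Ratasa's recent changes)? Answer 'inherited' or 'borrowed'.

If inherited, *motarzud would pass through all of Ratasa's changes:
Ratasa: *motarzud > motarzuz > motorzuz > mosorzuz  (by unconditioned shift, vowel merger, unconditioned shift)
If borrowed from Bapanen 'motarzud' after the early changes, it would undergo only the recent ones:
  rule 4 (nasal place assimilation): no change (motarzud)
  rule 5 (unconditioned shift): motarzud → mosarzud
  rule 6 (unconditioned shift): no change (mosarzud)
  ⇒ as a loan: mosarzud
Ratasa 'mosorzuz' matches the inherited outcome exactly, so it is an inherited cognate, not a loan.

inherited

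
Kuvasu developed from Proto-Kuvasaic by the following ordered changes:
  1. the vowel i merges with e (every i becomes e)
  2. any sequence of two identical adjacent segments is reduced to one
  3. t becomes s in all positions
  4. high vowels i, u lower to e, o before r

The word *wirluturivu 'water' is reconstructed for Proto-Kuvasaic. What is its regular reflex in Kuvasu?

Kuvasu: *wirluturivu
  wirluturivu → werluturevu   [vowel merger]
  werluturevu (rule 2 does not apply)
  werluturevu → werlusurevu   [unconditioned shift]
  werlusurevu → werlusorevu   [pre-rhotic lowering]
  giving Kuvasu werlusorevu.

werlusorevu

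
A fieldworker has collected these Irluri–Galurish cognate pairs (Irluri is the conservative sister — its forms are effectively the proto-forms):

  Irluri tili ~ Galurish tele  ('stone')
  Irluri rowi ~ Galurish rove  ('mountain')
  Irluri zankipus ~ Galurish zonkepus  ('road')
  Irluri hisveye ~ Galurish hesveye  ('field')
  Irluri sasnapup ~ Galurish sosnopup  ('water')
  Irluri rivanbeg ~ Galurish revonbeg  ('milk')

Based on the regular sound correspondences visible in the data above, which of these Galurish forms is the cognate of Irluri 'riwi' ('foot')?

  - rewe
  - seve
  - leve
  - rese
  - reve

reve

tili ~ tele, hisveye ~ hesveye — Irluri i corresponds to Galurish e after a consonant, before a consonant other than r, m, n, p, b, f, v.
rowi ~ rove — Irluri w corresponds to Galurish v between vowels (before a front vowel).
tili ~ tele, rowi ~ rove — Irluri i corresponds to Galurish e word-finally.
Applying these to Irluri 'riwi':
  riwi → rewi   (i→e after a consonant, before a consonant other than r, m, n, p, b, f, v)
  rewi → revi   (w→v between vowels (before a front vowel))
  revi → reve   (i→e word-finally)
So the Galurish cognate is 'reve'.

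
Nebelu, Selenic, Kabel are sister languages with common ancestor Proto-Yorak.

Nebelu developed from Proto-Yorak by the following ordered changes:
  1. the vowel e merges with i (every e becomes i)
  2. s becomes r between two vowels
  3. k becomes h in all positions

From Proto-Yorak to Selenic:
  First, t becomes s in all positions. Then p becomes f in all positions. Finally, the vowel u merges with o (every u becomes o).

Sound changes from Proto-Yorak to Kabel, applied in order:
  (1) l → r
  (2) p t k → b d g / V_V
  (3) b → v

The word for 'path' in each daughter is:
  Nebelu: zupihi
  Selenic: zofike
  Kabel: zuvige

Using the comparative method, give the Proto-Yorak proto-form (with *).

Position 5: Nebelu has h, Selenic has k, Kabel has g. Selenic preserves k here (none of its changes turn any other segment into k), so the proto-segment is *k.
Position 6: Nebelu has i, Selenic has e, Kabel has e. Selenic preserves e here (none of its changes turn any other segment into e), so the proto-segment is *e.
This points to *zupike. Verify forward in each daughter:
Nebelu: start from *zupike.
  rule 1 (vowel merger): zupike → zupiki
  rule 2: no change — zupiki
  rule 3 (unconditioned shift): zupiki → zupihi
  ⇒ Nebelu zupihi
Selenic: *zupike
  zupike (rule 1 does not apply)
  zupike → zufike   [unconditioned shift]
  zufike → zofike   [vowel merger]
  giving Selenic zofike.
Kabel: *zupike > zubige > zuvige  (by intervocalic voicing, unconditioned shift)
Only *zupike yields all of Nebelu zupihi, Selenic zofike, Kabel zuvige.

*zupike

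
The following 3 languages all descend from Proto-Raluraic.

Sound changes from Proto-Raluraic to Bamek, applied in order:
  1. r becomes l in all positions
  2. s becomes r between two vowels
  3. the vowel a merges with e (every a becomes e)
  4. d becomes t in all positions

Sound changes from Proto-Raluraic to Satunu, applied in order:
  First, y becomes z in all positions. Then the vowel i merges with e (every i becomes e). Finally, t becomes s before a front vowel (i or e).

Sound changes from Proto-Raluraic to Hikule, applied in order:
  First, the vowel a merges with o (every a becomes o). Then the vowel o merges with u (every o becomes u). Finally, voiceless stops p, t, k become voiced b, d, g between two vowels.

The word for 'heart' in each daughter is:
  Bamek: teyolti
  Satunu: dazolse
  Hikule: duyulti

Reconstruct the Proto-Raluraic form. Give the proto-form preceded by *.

*dayolti

Position 2: Bamek has e, Satunu has a, Hikule has u. Satunu preserves a here (none of its changes turn any other segment into a), so the proto-segment is *a.
Position 6: Bamek has t, Satunu has s, Hikule has t. Hikule preserves t here (none of its changes turn any other segment into t), so the proto-segment is *t.
Position 4: Bamek has o, Satunu has o, Hikule has u. Bamek preserves o here (none of its changes turn any other segment into o), so the proto-segment is *o.
This points to *dayolti. Verify forward in each daughter:
Bamek: *dayolti
  dayolti (rule 1 does not apply)
  dayolti (rule 2 does not apply)
  dayolti → deyolti   [vowel merger]
  deyolti → teyolti   [unconditioned shift]
  giving Bamek teyolti.
Satunu: *dayolti
  dayolti → dazolti   [unconditioned shift]
  dazolti → dazolte   [vowel merger]
  dazolte → dazolse   [palatalisation]
  giving Satunu dazolse.
Hikule: start from *dayolti.
  rule 1 (vowel merger): dayolti → doyolti
  rule 2 (vowel merger): doyolti → duyulti
  rule 3: no change — duyulti
  ⇒ Hikule duyulti
No other proto-form is consistent with every reflex, so the reconstruction is *dayolti.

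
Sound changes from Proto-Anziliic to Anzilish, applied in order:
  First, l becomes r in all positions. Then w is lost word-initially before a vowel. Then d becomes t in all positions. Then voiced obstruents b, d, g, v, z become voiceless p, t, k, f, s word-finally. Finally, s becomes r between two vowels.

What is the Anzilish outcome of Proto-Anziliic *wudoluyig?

utoruyik

Anzilish: start from *wudoluyig.
  rule 1 (unconditioned shift): wudoluyig → wudoruyig
  rule 2 (glide loss): wudoruyig → udoruyig
  rule 3 (unconditioned shift): udoruyig → utoruyig
  rule 4 (final devoicing): utoruyig → utoruyik
  rule 5: no change — utoruyik
  ⇒ Anzilish utoruyik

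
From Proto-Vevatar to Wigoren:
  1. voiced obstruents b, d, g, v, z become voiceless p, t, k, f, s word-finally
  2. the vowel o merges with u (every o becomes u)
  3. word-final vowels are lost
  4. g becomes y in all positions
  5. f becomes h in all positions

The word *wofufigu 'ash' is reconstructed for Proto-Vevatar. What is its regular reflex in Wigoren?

wuhuhiy

Wigoren: *wofufigu
  wofufigu (rule 1 does not apply)
  wofufigu → wufufigu   [vowel merger]
  wufufigu → wufufig   [apocope]
  wufufig → wufufiy   [unconditioned shift]
  wufufiy → wuhuhiy   [unconditioned shift]
  giving Wigoren wuhuhiy.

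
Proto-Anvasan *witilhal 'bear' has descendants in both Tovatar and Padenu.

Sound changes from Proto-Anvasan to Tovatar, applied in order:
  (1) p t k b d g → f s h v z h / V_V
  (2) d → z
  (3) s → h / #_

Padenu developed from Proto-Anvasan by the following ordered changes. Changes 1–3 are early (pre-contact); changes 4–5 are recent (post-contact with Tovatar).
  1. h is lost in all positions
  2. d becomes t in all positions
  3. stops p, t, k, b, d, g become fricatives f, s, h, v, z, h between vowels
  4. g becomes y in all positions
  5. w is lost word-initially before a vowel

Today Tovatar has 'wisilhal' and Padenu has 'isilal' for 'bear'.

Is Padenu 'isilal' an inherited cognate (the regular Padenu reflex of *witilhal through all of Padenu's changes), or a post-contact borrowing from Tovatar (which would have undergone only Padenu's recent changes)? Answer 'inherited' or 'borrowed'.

inherited

If inherited, *witilhal would pass through all of Padenu's changes:
Padenu: start from *witilhal.
  rule 1 (h-loss): witilhal → witilal
  rule 2: no change — witilal
  rule 3 (intervocalic lenition): witilal → wisilal
  rule 4: no change — wisilal
  rule 5 (glide loss): wisilal → isilal
  ⇒ Padenu isilal
If borrowed from Tovatar 'wisilhal' after the early changes, it would undergo only the recent ones:
  rule 4 (unconditioned shift): no change (wisilhal)
  rule 5 (glide loss): wisilhal → isilhal
  ⇒ as a loan: isilhal
Padenu 'isilal' matches the inherited outcome exactly, so it is an inherited cognate, not a loan.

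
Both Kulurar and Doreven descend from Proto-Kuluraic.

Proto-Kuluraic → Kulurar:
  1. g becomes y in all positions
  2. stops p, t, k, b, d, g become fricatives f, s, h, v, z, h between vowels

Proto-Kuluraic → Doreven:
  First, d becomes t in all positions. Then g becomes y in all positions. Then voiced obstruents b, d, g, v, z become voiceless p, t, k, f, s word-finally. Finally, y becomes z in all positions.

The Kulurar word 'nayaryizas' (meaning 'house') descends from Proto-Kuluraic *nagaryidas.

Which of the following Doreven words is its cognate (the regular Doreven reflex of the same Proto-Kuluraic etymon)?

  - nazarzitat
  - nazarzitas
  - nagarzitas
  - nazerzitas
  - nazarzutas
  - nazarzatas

nazarzitas

Doreven: *nagaryidas
  nagaryidas → nagaryitas   [unconditioned shift]
  nagaryitas → nayaryitas   [unconditioned shift]
  nayaryitas (rule 3 does not apply)
  nayaryitas → nazarzitas   [unconditioned shift]
  giving Doreven nazarzitas.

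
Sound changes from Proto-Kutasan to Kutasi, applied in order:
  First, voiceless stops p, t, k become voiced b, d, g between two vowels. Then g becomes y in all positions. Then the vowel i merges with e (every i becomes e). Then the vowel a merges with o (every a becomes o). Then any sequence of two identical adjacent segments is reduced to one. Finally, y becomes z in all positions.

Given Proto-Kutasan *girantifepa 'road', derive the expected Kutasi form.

Kutasi: start from *girantifepa.
  rule 1 (intervocalic voicing): girantifepa → girantifeba
  rule 2 (unconditioned shift): girantifeba → yirantifeba
  rule 3 (vowel merger): yirantifeba → yerantefeba
  rule 4 (vowel merger): yerantefeba → yerontefebo
  rule 5: no change — yerontefebo
  rule 6 (unconditioned shift): yerontefebo → zerontefebo
  ⇒ Kutasi zerontefebo

zerontefebo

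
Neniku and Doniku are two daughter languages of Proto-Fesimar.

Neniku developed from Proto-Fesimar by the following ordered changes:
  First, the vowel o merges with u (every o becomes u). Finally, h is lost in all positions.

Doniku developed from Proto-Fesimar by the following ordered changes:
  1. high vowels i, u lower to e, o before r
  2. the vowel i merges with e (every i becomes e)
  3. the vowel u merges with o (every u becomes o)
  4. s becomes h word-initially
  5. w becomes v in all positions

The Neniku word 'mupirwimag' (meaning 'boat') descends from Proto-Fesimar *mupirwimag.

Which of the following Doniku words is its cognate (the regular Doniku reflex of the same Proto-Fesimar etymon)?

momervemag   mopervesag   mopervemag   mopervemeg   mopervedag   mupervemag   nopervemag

mopervemag

Doniku: *mupirwimag
  mupirwimag → muperwimag   [pre-rhotic lowering]
  muperwimag → muperwemag   [vowel merger]
  muperwemag → moperwemag   [vowel merger]
  moperwemag (rule 4 does not apply)
  moperwemag → mopervemag   [unconditioned shift]
  giving Doniku mopervemag.
Only 'mopervemag' matches the regular Doniku development of *mupirwimag.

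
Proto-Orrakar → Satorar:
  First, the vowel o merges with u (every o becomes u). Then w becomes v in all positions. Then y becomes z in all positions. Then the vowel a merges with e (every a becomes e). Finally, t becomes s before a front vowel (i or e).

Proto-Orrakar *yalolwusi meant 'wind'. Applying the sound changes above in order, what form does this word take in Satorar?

Satorar: *yalolwusi
  yalolwusi → yalulwusi   [vowel merger]
  yalulwusi → yalulvusi   [unconditioned shift]
  yalulvusi → zalulvusi   [unconditioned shift]
  zalulvusi → zelulvusi   [vowel merger]
  zelulvusi (rule 5 does not apply)
  giving Satorar zelulvusi.

zelulvusi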